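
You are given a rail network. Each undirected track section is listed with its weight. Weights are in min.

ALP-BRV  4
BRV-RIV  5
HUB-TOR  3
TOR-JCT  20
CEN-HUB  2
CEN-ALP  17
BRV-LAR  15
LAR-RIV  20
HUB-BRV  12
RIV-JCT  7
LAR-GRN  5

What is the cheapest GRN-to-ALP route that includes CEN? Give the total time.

51 min

Shortest GRN→CEN: GRN → LAR → BRV → HUB → CEN = 34
Best CEN to ALP: CEN → ALP costing 17
Total via CEN: 34 + 17 = 51 min.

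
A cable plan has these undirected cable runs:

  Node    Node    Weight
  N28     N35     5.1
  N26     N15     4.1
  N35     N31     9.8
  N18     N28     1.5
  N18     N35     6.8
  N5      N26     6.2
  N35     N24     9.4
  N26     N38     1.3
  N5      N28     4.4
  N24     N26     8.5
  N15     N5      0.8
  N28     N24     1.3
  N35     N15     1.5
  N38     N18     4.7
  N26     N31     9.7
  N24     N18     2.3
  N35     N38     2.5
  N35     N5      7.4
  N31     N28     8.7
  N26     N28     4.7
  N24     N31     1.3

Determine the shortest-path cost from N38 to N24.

7

Enumerating some paths:
N38–N18–N28–N24: 4.7+1.5+1.3 = 7.5
N38–N18–N24: 4.7+2.3 = 7
N38–N26–N28–N24: 1.3+4.7+1.3 = 7.3
The minimum is 7 via N38–N18–N24.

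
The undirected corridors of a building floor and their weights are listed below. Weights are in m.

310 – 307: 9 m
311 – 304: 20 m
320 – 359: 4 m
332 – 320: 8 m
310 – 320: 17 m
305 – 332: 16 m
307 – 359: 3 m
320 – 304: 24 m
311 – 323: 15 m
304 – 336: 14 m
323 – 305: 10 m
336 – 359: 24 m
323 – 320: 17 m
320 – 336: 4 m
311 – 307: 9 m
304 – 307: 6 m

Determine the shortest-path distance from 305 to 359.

28 m

Candidate routes:
305 → 323 → 320 → 359: 10+17+4 = 31
305 → 332 → 320 → 359: 16+8+4 = 28
The minimum is 28 m via 305 → 332 → 320 → 359.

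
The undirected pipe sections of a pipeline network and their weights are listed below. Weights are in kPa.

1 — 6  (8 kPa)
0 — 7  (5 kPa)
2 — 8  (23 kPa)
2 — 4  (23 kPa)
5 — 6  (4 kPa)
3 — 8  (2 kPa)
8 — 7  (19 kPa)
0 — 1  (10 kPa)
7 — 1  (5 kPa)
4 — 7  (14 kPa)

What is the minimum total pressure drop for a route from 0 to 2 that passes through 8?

47 kPa

Best 0 to 8: 0–7–8 costing 24
Best 8 to 2: 8–2 costing 23
Total via 8: 24 + 23 = 47 kPa.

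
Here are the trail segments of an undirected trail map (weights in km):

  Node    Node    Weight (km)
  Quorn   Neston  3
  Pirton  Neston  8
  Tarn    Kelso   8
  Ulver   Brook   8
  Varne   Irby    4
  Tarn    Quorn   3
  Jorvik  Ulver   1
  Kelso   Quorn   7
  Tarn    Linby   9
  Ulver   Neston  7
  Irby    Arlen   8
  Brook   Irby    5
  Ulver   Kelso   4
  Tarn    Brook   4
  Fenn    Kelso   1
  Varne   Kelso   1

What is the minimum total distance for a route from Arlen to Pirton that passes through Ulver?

32 km

Shortest Arlen→Ulver: Arlen → Irby → Varne → Kelso → Ulver = 17
Shortest Ulver→Pirton: Ulver → Neston → Pirton = 15
Total via Ulver: 17 + 15 = 32 km.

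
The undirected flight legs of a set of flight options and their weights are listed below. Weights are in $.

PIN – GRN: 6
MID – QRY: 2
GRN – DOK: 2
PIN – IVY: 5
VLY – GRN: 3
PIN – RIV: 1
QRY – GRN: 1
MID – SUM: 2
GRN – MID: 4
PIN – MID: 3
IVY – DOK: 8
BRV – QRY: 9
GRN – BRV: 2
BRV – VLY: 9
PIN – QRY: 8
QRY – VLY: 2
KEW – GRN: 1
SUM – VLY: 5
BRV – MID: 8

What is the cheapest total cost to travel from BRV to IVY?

Shortest distances from BRV:
BRV: 0
GRN: 2  (via BRV)
KEW: 3  (via GRN)
QRY: 3  (via GRN)
DOK: 4  (via GRN)
MID: 5  (via QRY)
VLY: 5  (via GRN)
SUM: 7  (via MID)
PIN: 8  (via GRN)
RIV: 9  (via PIN)
IVY: 12  (via DOK)
Shortest route: BRV–GRN–DOK–IVY = $12.

$12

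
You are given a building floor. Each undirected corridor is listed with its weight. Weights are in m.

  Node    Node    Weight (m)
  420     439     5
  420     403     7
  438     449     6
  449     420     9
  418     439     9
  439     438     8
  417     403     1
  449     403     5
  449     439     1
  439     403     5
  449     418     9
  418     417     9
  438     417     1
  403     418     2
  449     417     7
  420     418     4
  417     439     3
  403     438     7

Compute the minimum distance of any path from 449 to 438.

Enumerating some paths:
449 → 438: 6 = 6
449 → 439 → 417 → 438: 1+3+1 = 5
449 → 403 → 417 → 438: 5+1+1 = 7
The minimum is 5 m via 449 → 439 → 417 → 438.

5 m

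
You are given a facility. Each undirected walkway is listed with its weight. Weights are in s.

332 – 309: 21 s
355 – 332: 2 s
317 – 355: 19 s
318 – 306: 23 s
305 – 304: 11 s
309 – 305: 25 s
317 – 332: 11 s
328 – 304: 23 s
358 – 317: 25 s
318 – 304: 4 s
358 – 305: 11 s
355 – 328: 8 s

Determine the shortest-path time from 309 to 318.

Compare a few routes:
309–305–304–318: 25+11+4 = 40
309–332–355–328–304–318: 21+2+8+23+4 = 58
The minimum is 40 s via 309–305–304–318.

40 s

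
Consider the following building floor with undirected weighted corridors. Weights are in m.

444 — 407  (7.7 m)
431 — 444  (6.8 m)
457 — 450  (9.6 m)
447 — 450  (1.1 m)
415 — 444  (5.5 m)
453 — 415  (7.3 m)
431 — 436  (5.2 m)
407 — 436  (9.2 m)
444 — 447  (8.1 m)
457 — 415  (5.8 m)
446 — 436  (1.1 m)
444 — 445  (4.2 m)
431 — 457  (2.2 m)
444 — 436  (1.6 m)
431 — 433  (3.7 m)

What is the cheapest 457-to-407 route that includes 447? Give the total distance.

26.5 m

Best 457 to 447: 457–450–447 costing 10.7
Best 447 to 407: 447–444–407 costing 15.8
Total via 447: 10.7 + 15.8 = 26.5 m.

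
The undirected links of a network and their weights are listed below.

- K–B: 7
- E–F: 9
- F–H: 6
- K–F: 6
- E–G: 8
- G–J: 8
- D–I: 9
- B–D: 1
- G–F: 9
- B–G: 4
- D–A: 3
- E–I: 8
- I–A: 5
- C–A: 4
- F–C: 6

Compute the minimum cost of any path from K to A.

11

Enumerating some paths:
K - B - D - I - A: 7+1+9+5 = 22
K - B - D - A: 7+1+3 = 11
K - F - C - A: 6+6+4 = 16
The minimum is 11 via K - B - D - A.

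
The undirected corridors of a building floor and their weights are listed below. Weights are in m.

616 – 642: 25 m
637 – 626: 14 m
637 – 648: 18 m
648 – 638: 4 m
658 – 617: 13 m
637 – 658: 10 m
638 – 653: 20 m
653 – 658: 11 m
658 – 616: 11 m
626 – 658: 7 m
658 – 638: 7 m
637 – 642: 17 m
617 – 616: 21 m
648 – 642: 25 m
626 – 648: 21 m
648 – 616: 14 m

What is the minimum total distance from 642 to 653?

38 m

Enumerating some paths:
642 - 616 - 658 - 653: 25+11+11 = 47
642 - 637 - 658 - 653: 17+10+11 = 38
642 - 648 - 638 - 658 - 653: 25+4+7+11 = 47
Cheapest is 642 - 637 - 658 - 653 at 38 m.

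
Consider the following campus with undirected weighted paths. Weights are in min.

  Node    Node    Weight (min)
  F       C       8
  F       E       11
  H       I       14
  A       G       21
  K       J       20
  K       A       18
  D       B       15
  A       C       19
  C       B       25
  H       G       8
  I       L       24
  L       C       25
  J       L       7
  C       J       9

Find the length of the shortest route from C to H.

48 min

Enumerating some paths:
C → L → I → H: 25+24+14 = 63
C → A → G → H: 19+21+8 = 48
C → J → L → I → H: 9+7+24+14 = 54
The minimum is 48 min via C → A → G → H.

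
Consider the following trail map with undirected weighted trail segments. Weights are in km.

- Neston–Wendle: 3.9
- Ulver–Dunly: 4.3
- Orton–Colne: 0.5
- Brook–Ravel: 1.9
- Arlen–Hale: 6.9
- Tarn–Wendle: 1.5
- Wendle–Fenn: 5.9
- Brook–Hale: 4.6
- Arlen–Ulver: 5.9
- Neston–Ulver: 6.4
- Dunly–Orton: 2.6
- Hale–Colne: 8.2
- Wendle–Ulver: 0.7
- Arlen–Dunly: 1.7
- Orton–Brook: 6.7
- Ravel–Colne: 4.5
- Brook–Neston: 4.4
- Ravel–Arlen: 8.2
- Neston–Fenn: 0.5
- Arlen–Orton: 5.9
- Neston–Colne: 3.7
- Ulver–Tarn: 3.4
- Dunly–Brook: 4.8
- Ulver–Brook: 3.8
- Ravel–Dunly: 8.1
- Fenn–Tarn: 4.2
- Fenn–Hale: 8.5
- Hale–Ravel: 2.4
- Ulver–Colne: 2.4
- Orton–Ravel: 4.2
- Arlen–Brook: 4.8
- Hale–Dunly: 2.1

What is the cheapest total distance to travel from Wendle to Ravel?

6.4 km

Enumerating some paths:
Wendle - Ulver - Colne - Ravel: 0.7+2.4+4.5 = 7.6
Wendle - Ulver - Brook - Ravel: 0.7+3.8+1.9 = 6.4
Cheapest is Wendle - Ulver - Brook - Ravel at 6.4 km.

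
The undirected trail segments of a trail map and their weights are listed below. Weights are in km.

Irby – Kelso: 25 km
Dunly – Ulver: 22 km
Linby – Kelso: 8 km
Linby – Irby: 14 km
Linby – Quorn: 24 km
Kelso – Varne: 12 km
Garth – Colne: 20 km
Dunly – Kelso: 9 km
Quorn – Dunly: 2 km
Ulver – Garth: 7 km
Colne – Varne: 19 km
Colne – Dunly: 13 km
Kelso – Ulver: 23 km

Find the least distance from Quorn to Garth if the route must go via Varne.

62 km

Shortest Quorn→Varne: Quorn–Dunly–Kelso–Varne = 23
Best Varne to Garth: Varne–Colne–Garth costing 39
Total via Varne: 23 + 39 = 62 km.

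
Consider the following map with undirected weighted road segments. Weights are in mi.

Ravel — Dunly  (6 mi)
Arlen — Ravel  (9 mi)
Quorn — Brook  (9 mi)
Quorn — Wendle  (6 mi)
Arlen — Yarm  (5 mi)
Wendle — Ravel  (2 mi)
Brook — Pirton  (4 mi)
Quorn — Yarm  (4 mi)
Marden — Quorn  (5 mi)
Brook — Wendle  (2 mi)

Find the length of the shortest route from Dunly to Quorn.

Running Dijkstra from Dunly:
Dunly: 0
Ravel: 6  (via Dunly)
Wendle: 8  (via Ravel)
Brook: 10  (via Wendle)
Pirton: 14  (via Brook)
Quorn: 14  (via Wendle)
Shortest route: Dunly → Ravel → Wendle → Quorn = 14 mi.

14 mi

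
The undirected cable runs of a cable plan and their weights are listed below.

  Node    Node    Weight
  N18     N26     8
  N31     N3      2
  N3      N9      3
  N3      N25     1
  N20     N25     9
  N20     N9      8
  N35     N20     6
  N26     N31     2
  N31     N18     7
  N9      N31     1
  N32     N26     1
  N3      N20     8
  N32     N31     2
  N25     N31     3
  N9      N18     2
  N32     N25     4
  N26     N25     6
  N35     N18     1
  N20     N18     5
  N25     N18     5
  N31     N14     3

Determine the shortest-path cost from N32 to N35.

Running Dijkstra from N32:
N32: 0
N26: 1  (via N32)
N31: 2  (via N32)
N9: 3  (via N31)
N3: 4  (via N31)
N25: 4  (via N32)
N18: 5  (via N9)
N14: 5  (via N31)
N35: 6  (via N18)
Shortest route: N32–N31–N9–N18–N35 = 6.

6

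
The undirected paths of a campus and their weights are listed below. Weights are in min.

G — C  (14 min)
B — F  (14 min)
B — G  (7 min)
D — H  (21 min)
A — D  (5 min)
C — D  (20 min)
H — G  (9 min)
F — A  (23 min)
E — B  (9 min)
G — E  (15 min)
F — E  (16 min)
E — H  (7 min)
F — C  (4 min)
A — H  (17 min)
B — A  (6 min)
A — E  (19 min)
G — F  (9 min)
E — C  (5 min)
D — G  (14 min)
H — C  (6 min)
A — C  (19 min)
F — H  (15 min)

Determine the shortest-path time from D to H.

Shortest distances from D:
D: 0
A: 5  (via D)
B: 11  (via A)
G: 14  (via D)
C: 20  (via D)
E: 20  (via B)
H: 21  (via D)
Shortest route: D–H = 21 min.

21 min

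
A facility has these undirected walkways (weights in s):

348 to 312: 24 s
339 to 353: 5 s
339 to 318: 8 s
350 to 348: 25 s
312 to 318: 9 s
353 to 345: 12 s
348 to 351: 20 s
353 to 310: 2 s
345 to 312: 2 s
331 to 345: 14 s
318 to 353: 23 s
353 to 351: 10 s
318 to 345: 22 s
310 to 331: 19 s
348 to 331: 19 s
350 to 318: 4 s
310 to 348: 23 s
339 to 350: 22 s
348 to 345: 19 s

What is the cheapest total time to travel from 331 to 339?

Compare a few routes:
331 - 345 - 312 - 318 - 339: 14+2+9+8 = 33
331 - 310 - 353 - 339: 19+2+5 = 26
331 - 345 - 318 - 339: 14+22+8 = 44
331 - 345 - 353 - 339: 14+12+5 = 31
The minimum is 26 s via 331 - 310 - 353 - 339.

26 s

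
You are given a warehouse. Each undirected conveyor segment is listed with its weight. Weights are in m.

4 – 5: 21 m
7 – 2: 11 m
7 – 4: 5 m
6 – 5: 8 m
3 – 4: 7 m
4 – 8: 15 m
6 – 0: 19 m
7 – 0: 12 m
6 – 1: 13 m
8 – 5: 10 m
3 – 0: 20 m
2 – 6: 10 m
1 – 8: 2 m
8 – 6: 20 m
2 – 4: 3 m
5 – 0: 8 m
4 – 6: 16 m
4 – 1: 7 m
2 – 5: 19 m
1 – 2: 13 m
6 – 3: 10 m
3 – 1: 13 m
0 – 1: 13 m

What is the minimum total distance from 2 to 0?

Running Dijkstra from 2:
2: 0
4: 3  (via 2)
7: 8  (via 4)
1: 10  (via 4)
3: 10  (via 4)
6: 10  (via 2)
8: 12  (via 1)
5: 18  (via 6)
0: 20  (via 7)
Shortest route: 2 → 4 → 7 → 0 = 20 m.

20 m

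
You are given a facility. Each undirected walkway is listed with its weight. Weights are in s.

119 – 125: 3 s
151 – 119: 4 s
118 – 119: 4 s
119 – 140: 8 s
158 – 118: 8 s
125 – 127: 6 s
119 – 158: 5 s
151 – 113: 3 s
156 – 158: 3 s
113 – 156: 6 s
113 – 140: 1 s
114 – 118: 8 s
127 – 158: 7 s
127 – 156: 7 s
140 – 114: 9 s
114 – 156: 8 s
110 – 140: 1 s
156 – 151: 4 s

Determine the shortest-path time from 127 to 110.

Shortest distances from 127:
127: 0
125: 6  (via 127)
156: 7  (via 127)
158: 7  (via 127)
119: 9  (via 125)
151: 11  (via 156)
118: 13  (via 119)
113: 13  (via 156)
140: 14  (via 113)
110: 15  (via 140)
Shortest route: 127 → 156 → 113 → 140 → 110 = 15 s.

15 s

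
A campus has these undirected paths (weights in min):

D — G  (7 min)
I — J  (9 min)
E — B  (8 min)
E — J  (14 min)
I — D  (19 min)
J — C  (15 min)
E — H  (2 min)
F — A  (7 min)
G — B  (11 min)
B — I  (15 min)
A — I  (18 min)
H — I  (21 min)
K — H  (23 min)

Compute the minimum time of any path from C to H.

31 min

Settle nodes by increasing distance from C:
C: 0
J: 15  (via C)
I: 24  (via J)
E: 29  (via J)
H: 31  (via E)
Shortest route: C → J → E → H = 31 min.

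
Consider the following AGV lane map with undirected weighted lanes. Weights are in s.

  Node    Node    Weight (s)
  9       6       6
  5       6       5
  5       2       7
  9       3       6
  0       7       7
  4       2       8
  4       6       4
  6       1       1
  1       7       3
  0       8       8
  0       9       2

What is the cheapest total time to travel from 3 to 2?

24 s

Running Dijkstra from 3:
3: 0
9: 6  (via 3)
0: 8  (via 9)
6: 12  (via 9)
1: 13  (via 6)
7: 15  (via 0)
4: 16  (via 6)
8: 16  (via 0)
5: 17  (via 6)
2: 24  (via 4)
Shortest route: 3–9–6–4–2 = 24 s.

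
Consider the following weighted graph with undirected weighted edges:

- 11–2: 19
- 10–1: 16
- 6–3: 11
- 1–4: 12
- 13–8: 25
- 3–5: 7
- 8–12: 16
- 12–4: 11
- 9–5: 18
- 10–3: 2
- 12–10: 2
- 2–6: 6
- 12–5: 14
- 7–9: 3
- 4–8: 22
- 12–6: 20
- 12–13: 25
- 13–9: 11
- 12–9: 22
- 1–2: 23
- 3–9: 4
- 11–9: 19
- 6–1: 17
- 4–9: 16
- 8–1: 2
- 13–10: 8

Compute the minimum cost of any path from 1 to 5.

25

Running Dijkstra from 1:
1: 0
8: 2  (via 1)
4: 12  (via 1)
10: 16  (via 1)
6: 17  (via 1)
3: 18  (via 10)
12: 18  (via 8)
9: 22  (via 3)
2: 23  (via 1)
13: 24  (via 10)
5: 25  (via 3)
Shortest route: 1 → 10 → 3 → 5 = 25.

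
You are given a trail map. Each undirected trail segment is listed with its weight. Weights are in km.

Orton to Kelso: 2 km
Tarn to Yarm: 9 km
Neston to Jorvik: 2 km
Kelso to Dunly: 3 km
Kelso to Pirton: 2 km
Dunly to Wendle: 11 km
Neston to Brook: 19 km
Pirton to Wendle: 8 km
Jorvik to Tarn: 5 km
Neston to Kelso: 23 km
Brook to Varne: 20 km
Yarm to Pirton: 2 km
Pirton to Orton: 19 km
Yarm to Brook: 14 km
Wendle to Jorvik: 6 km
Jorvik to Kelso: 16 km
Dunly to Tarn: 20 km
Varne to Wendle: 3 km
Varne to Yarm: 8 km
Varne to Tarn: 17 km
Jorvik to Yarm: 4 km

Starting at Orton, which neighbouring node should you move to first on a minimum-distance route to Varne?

Compare a few routes:
Orton - Kelso - Pirton - Yarm - Jorvik - Wendle - Varne: 2+2+2+4+6+3 = 19
Orton - Kelso - Pirton - Yarm - Varne: 2+2+2+8 = 14
Orton - Kelso - Pirton - Wendle - Varne: 2+2+8+3 = 15
Orton - Kelso - Dunly - Wendle - Varne: 2+3+11+3 = 19
The minimum is 14 km via Orton - Kelso - Pirton - Yarm - Varne.
So from Orton the first move is to Kelso.

Kelso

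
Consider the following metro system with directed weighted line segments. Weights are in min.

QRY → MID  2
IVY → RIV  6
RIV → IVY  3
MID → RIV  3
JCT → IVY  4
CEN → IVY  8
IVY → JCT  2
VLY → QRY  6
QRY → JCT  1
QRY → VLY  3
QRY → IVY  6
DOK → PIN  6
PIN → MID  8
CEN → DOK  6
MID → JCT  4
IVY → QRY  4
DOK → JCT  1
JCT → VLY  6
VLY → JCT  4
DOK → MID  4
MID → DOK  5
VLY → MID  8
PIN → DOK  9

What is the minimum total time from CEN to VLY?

13 min

Settle nodes by increasing distance from CEN:
CEN: 0
DOK: 6  (via CEN)
JCT: 7  (via DOK)
IVY: 8  (via CEN)
MID: 10  (via DOK)
PIN: 12  (via DOK)
QRY: 12  (via IVY)
RIV: 13  (via MID)
VLY: 13  (via JCT)
Shortest route: CEN–DOK–JCT–VLY = 13 min.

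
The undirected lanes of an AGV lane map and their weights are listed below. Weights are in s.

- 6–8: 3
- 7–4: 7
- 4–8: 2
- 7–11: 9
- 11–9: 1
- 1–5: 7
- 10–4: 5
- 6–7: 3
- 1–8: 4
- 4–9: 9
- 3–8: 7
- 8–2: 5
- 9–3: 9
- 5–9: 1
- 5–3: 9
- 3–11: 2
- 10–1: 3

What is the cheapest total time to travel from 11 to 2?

Candidate routes:
11–3–8–2: 2+7+5 = 14
11–7–6–8–2: 9+3+3+5 = 20
11–9–5–1–8–2: 1+1+7+4+5 = 18
11–9–4–8–2: 1+9+2+5 = 17
Cheapest is 11–3–8–2 at 14 s.

14 s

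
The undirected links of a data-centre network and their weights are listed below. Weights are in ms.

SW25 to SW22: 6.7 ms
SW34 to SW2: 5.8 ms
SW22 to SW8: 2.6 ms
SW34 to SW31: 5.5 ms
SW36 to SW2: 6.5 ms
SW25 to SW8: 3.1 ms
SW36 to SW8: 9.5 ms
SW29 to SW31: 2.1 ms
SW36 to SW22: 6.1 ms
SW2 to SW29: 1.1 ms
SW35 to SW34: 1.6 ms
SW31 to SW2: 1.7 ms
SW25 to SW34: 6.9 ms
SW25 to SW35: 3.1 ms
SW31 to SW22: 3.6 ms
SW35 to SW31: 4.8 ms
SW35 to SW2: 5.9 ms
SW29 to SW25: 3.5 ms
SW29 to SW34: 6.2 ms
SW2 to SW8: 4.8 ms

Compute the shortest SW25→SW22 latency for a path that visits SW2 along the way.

9.9 ms

Shortest SW25→SW2: SW25–SW29–SW2 = 4.6
Shortest SW2→SW22: SW2–SW31–SW22 = 5.3
Total via SW2: 4.6 + 5.3 = 9.9 ms.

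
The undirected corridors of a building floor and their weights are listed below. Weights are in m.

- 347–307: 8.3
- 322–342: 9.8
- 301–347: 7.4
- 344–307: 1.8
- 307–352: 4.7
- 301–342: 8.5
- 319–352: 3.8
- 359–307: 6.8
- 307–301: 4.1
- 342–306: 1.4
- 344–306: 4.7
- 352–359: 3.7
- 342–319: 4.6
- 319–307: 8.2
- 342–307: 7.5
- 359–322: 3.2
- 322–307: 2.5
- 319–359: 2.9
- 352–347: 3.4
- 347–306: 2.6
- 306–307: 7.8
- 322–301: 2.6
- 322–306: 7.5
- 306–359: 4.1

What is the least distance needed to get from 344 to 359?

Enumerating some paths:
344–307–322–359: 1.8+2.5+3.2 = 7.5
344–307–359: 1.8+6.8 = 8.6
344–307–352–359: 1.8+4.7+3.7 = 10.2
344–306–359: 4.7+4.1 = 8.8
The minimum is 7.5 m via 344–307–322–359.

7.5 m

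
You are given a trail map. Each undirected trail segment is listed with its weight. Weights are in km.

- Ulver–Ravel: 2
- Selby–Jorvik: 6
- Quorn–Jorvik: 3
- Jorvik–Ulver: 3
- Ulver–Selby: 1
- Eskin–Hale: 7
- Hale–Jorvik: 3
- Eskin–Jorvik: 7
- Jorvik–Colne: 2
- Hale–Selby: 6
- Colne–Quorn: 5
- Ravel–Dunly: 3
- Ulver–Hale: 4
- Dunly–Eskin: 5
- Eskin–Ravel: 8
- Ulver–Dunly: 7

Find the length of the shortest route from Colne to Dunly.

10 km

Shortest distances from Colne:
Colne: 0
Jorvik: 2  (via Colne)
Ulver: 5  (via Jorvik)
Hale: 5  (via Jorvik)
Quorn: 5  (via Colne)
Selby: 6  (via Ulver)
Ravel: 7  (via Ulver)
Eskin: 9  (via Jorvik)
Dunly: 10  (via Ravel)
Shortest route: Colne → Jorvik → Ulver → Ravel → Dunly = 10 km.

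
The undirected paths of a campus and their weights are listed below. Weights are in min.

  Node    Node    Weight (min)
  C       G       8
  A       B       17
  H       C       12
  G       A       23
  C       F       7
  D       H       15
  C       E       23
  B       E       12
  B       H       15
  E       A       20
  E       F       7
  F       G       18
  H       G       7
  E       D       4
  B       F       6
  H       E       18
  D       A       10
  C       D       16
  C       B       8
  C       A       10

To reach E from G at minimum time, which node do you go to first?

C

Candidate routes:
G - F - E: 18+7 = 25
G - C - F - E: 8+7+7 = 22
The minimum is 22 min via G - C - F - E.
So from G the first move is to C.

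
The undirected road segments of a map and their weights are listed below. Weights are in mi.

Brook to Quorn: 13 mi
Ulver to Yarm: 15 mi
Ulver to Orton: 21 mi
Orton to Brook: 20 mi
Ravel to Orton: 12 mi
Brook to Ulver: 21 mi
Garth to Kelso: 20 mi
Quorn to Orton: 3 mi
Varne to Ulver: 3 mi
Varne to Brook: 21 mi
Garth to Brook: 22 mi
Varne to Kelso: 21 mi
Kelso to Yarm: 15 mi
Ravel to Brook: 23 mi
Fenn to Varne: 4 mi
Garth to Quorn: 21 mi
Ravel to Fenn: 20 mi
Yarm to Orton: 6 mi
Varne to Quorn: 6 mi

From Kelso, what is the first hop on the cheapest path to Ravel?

Compare a few routes:
Kelso–Varne–Quorn–Orton–Ravel: 21+6+3+12 = 42
Kelso–Yarm–Orton–Quorn–Varne–Fenn–Ravel: 15+6+3+6+4+20 = 54
Kelso–Varne–Fenn–Ravel: 21+4+20 = 45
Kelso–Yarm–Orton–Ravel: 15+6+12 = 33
The minimum is 33 mi via Kelso–Yarm–Orton–Ravel.
So from Kelso the first move is to Yarm.

Yarm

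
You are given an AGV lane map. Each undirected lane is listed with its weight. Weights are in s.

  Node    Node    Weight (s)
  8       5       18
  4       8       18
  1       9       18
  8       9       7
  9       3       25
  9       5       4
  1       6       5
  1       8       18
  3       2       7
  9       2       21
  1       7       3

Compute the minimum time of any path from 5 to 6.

Shortest distances from 5:
5: 0
9: 4  (via 5)
8: 11  (via 9)
1: 22  (via 9)
2: 25  (via 9)
7: 25  (via 1)
6: 27  (via 1)
Shortest route: 5 → 9 → 1 → 6 = 27 s.

27 s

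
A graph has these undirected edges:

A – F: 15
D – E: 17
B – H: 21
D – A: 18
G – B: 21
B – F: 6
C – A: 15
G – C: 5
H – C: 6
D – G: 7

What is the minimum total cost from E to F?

Settle nodes by increasing distance from E:
E: 0
D: 17  (via E)
G: 24  (via D)
C: 29  (via G)
A: 35  (via D)
H: 35  (via C)
B: 45  (via G)
F: 50  (via A)
Shortest route: E → D → A → F = 50.

50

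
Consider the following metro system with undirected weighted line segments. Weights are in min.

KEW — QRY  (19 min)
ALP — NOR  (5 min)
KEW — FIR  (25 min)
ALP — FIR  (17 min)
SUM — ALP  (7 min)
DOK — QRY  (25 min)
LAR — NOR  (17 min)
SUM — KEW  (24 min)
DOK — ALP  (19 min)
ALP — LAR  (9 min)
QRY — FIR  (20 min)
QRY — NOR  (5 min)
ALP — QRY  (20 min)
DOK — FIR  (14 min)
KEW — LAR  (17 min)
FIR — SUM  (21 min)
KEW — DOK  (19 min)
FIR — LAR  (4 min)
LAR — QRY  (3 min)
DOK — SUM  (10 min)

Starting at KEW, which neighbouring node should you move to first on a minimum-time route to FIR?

Candidate routes:
KEW–FIR: 25 = 25
KEW–LAR–FIR: 17+4 = 21
KEW–DOK–FIR: 19+14 = 33
KEW–QRY–LAR–FIR: 19+3+4 = 26
Cheapest is KEW–LAR–FIR at 21 min.
So from KEW the first move is to LAR.

LAR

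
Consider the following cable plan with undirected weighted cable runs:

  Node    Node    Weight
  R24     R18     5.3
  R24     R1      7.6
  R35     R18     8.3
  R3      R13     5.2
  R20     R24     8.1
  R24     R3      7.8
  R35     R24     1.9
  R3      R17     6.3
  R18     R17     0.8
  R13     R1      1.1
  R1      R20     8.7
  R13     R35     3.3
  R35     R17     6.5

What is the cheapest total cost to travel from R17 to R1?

Enumerating some paths:
R17 → R3 → R13 → R1: 6.3+5.2+1.1 = 12.6
R17 → R35 → R13 → R1: 6.5+3.3+1.1 = 10.9
R17 → R18 → R24 → R35 → R13 → R1: 0.8+5.3+1.9+3.3+1.1 = 12.4
The minimum is 10.9 via R17 → R35 → R13 → R1.

10.9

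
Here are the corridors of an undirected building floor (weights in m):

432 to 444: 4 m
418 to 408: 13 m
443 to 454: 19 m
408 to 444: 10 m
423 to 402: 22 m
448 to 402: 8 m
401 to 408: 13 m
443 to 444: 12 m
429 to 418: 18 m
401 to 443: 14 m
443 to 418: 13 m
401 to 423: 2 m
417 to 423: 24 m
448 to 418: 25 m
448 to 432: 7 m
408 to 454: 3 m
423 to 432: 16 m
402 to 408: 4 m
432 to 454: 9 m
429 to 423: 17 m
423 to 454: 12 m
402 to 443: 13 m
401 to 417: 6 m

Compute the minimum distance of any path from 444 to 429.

Candidate routes:
444 → 432 → 423 → 429: 4+16+17 = 37
444 → 408 → 418 → 429: 10+13+18 = 41
The minimum is 37 m via 444 → 432 → 423 → 429.

37 m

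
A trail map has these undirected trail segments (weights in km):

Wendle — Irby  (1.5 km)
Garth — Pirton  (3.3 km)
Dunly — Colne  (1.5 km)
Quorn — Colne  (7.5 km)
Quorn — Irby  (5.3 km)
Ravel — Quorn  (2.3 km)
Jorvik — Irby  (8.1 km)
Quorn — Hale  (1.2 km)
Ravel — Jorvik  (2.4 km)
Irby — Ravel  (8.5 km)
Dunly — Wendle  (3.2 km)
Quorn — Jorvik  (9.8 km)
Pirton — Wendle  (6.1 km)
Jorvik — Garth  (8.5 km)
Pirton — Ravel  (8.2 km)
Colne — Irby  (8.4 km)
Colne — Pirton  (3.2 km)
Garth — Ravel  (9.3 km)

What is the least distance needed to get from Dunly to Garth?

8 km

Compare a few routes:
Dunly - Wendle - Irby - Colne - Pirton - Garth: 3.2+1.5+8.4+3.2+3.3 = 19.6
Dunly - Wendle - Pirton - Garth: 3.2+6.1+3.3 = 12.6
Dunly - Colne - Pirton - Garth: 1.5+3.2+3.3 = 8
The minimum is 8 km via Dunly - Colne - Pirton - Garth.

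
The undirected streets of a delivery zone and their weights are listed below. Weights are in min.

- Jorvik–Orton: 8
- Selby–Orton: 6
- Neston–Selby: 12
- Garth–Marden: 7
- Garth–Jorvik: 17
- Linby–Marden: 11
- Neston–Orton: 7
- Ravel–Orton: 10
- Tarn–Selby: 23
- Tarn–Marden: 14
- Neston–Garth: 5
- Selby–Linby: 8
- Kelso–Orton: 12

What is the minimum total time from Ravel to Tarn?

Enumerating some paths:
Ravel–Orton–Selby–Tarn: 10+6+23 = 39
Ravel–Orton–Neston–Garth–Marden–Tarn: 10+7+5+7+14 = 43
The minimum is 39 min via Ravel–Orton–Selby–Tarn.

39 min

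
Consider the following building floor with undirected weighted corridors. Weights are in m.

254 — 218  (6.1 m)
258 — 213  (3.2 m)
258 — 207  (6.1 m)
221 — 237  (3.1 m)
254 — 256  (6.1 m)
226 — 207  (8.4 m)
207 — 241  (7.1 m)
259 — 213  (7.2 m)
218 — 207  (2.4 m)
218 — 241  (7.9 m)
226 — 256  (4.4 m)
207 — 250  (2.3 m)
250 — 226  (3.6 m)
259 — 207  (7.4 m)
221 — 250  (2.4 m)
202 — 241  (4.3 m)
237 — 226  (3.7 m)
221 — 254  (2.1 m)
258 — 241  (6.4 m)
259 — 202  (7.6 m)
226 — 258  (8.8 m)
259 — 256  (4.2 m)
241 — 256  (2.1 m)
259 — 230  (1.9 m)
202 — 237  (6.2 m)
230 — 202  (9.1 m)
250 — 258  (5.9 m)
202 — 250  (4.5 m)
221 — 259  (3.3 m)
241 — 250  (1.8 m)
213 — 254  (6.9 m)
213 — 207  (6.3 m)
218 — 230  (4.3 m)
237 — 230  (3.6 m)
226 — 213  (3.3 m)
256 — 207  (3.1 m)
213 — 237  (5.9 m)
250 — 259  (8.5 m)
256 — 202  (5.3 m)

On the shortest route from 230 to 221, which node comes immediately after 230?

Candidate routes:
230 - 259 - 221: 1.9+3.3 = 5.2
230 - 237 - 221: 3.6+3.1 = 6.7
Cheapest is 230 - 259 - 221 at 5.2 m.
So from 230 the first move is to 259.

259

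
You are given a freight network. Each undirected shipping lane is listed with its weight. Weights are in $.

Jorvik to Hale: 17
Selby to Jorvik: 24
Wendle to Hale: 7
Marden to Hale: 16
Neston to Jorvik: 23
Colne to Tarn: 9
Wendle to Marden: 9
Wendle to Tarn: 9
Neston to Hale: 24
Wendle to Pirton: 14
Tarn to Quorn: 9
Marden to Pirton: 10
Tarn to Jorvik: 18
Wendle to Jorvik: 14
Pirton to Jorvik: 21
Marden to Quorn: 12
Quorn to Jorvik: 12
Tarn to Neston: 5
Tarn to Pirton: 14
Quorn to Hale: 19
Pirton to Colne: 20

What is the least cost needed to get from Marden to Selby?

Compare a few routes:
Marden → Quorn → Jorvik → Selby: 12+12+24 = 48
Marden → Wendle → Jorvik → Selby: 9+14+24 = 47
Marden → Hale → Jorvik → Selby: 16+17+24 = 57
Marden → Pirton → Jorvik → Selby: 10+21+24 = 55
The minimum is $47 via Marden → Wendle → Jorvik → Selby.

$47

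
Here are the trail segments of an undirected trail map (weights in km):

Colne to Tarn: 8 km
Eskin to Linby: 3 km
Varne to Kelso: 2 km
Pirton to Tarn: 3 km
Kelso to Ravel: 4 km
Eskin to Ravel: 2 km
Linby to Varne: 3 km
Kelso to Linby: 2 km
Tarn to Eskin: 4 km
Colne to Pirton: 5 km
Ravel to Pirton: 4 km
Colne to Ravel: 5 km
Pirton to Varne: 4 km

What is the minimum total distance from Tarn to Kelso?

Shortest distances from Tarn:
Tarn: 0
Pirton: 3  (via Tarn)
Eskin: 4  (via Tarn)
Ravel: 6  (via Eskin)
Linby: 7  (via Eskin)
Varne: 7  (via Pirton)
Colne: 8  (via Tarn)
Kelso: 9  (via Linby)
Shortest route: Tarn → Eskin → Linby → Kelso = 9 km.

9 km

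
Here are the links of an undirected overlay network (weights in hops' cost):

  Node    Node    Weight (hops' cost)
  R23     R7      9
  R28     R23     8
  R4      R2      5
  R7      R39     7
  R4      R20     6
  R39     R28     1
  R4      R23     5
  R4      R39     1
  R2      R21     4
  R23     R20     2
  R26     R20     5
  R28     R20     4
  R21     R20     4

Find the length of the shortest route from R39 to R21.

Running Dijkstra from R39:
R39: 0
R28: 1  (via R39)
R4: 1  (via R39)
R20: 5  (via R28)
R2: 6  (via R4)
R23: 6  (via R4)
R7: 7  (via R39)
R21: 9  (via R20)
Shortest route: R39–R28–R20–R21 = 9 hops' cost.

9 hops' cost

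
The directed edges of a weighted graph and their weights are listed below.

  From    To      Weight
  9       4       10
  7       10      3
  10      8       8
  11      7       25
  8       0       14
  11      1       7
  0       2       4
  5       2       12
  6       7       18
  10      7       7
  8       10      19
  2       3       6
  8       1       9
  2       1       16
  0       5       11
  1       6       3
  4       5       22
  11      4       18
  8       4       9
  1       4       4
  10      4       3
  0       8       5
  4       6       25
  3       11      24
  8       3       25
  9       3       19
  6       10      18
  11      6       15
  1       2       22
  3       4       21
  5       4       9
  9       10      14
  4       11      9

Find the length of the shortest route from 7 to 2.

29

Compare a few routes:
7 - 10 - 8 - 0 - 2: 3+8+14+4 = 29
7 - 10 - 4 - 5 - 2: 3+3+22+12 = 40
Cheapest is 7 - 10 - 8 - 0 - 2 at 29.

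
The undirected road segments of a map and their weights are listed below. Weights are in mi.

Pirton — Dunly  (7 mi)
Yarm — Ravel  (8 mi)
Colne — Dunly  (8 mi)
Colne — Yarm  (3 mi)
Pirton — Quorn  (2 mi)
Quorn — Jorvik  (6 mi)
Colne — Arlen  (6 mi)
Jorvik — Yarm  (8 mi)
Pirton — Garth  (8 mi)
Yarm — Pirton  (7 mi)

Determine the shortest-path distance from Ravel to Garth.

Running Dijkstra from Ravel:
Ravel: 0
Yarm: 8  (via Ravel)
Colne: 11  (via Yarm)
Pirton: 15  (via Yarm)
Jorvik: 16  (via Yarm)
Arlen: 17  (via Colne)
Quorn: 17  (via Pirton)
Dunly: 19  (via Colne)
Garth: 23  (via Pirton)
Shortest route: Ravel–Yarm–Pirton–Garth = 23 mi.

23 mi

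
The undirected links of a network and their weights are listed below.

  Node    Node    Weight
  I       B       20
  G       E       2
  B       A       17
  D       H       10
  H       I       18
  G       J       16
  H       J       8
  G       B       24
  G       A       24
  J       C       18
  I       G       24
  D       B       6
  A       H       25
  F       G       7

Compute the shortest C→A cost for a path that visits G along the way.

Shortest C→G: C → J → G = 34
Best G to A: G → A costing 24
Total via G: 34 + 24 = 58.

58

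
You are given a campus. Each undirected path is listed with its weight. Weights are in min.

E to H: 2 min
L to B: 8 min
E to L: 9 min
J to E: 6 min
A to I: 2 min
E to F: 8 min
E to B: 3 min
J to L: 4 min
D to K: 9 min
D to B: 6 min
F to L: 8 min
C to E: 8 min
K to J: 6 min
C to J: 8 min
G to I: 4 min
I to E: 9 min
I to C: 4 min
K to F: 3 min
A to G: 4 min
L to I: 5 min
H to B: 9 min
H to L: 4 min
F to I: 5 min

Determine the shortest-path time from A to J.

Shortest distances from A:
A: 0
I: 2  (via A)
G: 4  (via A)
C: 6  (via I)
F: 7  (via I)
L: 7  (via I)
K: 10  (via F)
E: 11  (via I)
H: 11  (via L)
J: 11  (via L)
Shortest route: A → I → L → J = 11 min.

11 min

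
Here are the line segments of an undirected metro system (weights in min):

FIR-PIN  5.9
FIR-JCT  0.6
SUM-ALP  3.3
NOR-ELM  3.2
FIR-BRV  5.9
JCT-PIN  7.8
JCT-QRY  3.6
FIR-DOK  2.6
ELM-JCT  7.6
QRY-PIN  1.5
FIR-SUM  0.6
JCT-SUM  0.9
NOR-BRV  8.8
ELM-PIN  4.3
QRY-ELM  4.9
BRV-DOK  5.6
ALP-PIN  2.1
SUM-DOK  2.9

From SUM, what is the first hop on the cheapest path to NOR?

JCT

Enumerating some paths:
SUM → FIR → JCT → ELM → NOR: 0.6+0.6+7.6+3.2 = 12
SUM → JCT → ELM → NOR: 0.9+7.6+3.2 = 11.7
Cheapest is SUM → JCT → ELM → NOR at 11.7 min.
So from SUM the first move is to JCT.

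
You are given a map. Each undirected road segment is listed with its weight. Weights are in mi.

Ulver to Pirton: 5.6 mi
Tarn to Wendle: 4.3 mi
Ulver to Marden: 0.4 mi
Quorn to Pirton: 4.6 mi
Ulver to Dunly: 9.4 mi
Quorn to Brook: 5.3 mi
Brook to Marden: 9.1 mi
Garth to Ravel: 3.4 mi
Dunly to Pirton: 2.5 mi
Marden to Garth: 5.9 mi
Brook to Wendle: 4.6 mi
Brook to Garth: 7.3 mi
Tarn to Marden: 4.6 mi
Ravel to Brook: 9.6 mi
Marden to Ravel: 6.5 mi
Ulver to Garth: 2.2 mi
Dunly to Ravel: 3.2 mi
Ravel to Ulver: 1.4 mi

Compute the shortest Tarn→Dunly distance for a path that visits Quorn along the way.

Shortest Tarn→Quorn: Tarn → Wendle → Brook → Quorn = 14.2
Best Quorn to Dunly: Quorn → Pirton → Dunly costing 7.1
Total via Quorn: 14.2 + 7.1 = 21.3 mi.

21.3 mi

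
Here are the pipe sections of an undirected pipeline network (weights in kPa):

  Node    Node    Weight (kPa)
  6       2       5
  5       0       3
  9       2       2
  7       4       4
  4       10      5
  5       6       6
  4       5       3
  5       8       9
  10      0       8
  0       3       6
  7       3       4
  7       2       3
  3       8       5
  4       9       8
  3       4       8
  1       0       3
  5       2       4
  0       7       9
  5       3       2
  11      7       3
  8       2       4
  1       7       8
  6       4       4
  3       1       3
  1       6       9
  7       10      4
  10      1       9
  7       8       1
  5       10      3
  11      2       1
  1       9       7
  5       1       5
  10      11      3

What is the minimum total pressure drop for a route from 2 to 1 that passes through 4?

15 kPa

Best 2 to 4: 2 → 7 → 4 costing 7
Shortest 4→1: 4 → 5 → 1 = 8
Total via 4: 7 + 8 = 15 kPa.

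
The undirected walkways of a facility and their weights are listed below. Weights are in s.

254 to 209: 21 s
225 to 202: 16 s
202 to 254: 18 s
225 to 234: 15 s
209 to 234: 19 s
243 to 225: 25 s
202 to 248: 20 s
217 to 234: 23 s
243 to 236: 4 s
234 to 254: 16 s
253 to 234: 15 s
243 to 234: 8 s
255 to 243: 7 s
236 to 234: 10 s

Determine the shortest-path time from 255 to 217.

38 s

Running Dijkstra from 255:
255: 0
243: 7  (via 255)
236: 11  (via 243)
234: 15  (via 243)
253: 30  (via 234)
225: 30  (via 234)
254: 31  (via 234)
209: 34  (via 234)
217: 38  (via 234)
Shortest route: 255 → 243 → 234 → 217 = 38 s.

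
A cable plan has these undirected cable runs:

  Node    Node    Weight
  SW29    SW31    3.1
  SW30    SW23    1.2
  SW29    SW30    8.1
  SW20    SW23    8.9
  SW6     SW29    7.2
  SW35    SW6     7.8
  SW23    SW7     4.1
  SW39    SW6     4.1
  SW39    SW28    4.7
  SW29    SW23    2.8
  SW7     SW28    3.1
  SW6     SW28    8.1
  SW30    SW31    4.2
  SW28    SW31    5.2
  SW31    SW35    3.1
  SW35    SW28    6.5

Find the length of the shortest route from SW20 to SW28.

16.1

Candidate routes:
SW20–SW23–SW30–SW31–SW28: 8.9+1.2+4.2+5.2 = 19.5
SW20–SW23–SW30–SW31–SW35–SW28: 8.9+1.2+4.2+3.1+6.5 = 23.9
SW20–SW23–SW7–SW28: 8.9+4.1+3.1 = 16.1
SW20–SW23–SW29–SW31–SW28: 8.9+2.8+3.1+5.2 = 20
Cheapest is SW20–SW23–SW7–SW28 at 16.1.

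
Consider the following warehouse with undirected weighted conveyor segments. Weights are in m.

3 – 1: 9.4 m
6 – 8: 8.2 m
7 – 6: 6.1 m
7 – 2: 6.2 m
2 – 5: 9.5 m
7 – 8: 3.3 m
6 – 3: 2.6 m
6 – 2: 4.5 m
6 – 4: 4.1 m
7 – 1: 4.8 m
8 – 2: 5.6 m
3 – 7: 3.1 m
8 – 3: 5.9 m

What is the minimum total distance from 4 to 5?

Running Dijkstra from 4:
4: 0
6: 4.1  (via 4)
3: 6.7  (via 6)
2: 8.6  (via 6)
7: 9.8  (via 3)
8: 12.3  (via 6)
1: 14.6  (via 7)
5: 18.1  (via 2)
Shortest route: 4–6–2–5 = 18.1 m.

18.1 m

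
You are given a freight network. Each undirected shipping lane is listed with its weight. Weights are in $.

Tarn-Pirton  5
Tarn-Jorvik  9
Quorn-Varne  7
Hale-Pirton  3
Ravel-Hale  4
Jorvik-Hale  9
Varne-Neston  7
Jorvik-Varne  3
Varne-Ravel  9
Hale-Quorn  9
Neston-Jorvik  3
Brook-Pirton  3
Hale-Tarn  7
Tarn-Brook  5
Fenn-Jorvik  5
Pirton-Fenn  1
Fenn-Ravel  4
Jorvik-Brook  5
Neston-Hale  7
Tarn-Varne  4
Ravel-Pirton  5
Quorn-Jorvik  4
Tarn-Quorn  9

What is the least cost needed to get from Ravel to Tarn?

$10

Running Dijkstra from Ravel:
Ravel: 0
Fenn: 4  (via Ravel)
Hale: 4  (via Ravel)
Pirton: 5  (via Ravel)
Brook: 8  (via Pirton)
Jorvik: 9  (via Fenn)
Varne: 9  (via Ravel)
Tarn: 10  (via Pirton)
Shortest route: Ravel–Pirton–Tarn = $10.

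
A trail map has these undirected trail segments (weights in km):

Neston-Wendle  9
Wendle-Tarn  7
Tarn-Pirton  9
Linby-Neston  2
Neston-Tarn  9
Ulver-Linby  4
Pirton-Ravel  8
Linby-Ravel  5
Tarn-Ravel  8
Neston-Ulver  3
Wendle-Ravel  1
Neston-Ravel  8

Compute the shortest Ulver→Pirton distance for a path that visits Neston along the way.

18 km

Best Ulver to Neston: Ulver → Neston costing 3
Shortest Neston→Pirton: Neston → Linby → Ravel → Pirton = 15
Total via Neston: 3 + 15 = 18 km.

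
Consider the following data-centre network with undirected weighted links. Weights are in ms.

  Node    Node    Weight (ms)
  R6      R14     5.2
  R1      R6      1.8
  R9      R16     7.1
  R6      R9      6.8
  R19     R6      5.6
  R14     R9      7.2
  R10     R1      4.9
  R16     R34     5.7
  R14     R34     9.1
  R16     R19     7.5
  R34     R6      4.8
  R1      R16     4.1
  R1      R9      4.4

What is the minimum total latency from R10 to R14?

11.9 ms

Settle nodes by increasing distance from R10:
R10: 0
R1: 4.9  (via R10)
R6: 6.7  (via R1)
R16: 9  (via R1)
R9: 9.3  (via R1)
R34: 11.5  (via R6)
R14: 11.9  (via R6)
Shortest route: R10–R1–R6–R14 = 11.9 ms.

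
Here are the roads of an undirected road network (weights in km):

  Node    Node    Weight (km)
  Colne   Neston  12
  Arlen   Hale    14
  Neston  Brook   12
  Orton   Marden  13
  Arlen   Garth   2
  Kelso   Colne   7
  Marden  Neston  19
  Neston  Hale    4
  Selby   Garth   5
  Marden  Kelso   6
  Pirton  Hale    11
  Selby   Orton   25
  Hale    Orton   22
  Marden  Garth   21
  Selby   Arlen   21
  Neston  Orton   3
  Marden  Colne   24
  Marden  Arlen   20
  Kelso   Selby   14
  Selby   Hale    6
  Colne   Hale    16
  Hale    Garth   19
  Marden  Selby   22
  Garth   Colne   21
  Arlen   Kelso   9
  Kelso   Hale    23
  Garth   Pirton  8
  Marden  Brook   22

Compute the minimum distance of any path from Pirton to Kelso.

19 km

Settle nodes by increasing distance from Pirton:
Pirton: 0
Garth: 8  (via Pirton)
Arlen: 10  (via Garth)
Hale: 11  (via Pirton)
Selby: 13  (via Garth)
Neston: 15  (via Hale)
Orton: 18  (via Neston)
Kelso: 19  (via Arlen)
Shortest route: Pirton → Garth → Arlen → Kelso = 19 km.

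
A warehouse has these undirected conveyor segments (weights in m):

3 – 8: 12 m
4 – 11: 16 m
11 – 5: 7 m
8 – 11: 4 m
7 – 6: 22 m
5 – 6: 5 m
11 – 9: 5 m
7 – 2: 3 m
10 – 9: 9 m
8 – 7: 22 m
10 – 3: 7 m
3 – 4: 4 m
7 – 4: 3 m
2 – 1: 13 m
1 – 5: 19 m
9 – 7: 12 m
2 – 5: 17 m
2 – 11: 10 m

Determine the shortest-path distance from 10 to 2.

17 m

Enumerating some paths:
10 → 3 → 4 → 7 → 2: 7+4+3+3 = 17
10 → 9 → 7 → 2: 9+12+3 = 24
10 → 9 → 11 → 2: 9+5+10 = 24
The minimum is 17 m via 10 → 3 → 4 → 7 → 2.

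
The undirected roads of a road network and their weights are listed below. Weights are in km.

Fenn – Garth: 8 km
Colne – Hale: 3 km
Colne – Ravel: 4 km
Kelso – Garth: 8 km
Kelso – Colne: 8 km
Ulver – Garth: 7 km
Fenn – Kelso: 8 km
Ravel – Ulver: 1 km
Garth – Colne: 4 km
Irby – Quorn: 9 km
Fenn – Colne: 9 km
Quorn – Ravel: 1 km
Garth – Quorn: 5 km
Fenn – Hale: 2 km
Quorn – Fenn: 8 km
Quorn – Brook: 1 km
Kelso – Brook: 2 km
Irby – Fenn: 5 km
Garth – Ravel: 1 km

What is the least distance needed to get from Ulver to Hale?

8 km

Enumerating some paths:
Ulver → Ravel → Garth → Colne → Hale: 1+1+4+3 = 9
Ulver → Ravel → Quorn → Fenn → Hale: 1+1+8+2 = 12
Ulver → Ravel → Garth → Fenn → Hale: 1+1+8+2 = 12
Ulver → Ravel → Colne → Hale: 1+4+3 = 8
Cheapest is Ulver → Ravel → Colne → Hale at 8 km.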